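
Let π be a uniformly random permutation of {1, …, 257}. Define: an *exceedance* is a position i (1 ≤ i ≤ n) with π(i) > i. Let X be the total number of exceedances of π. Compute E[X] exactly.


Write X = Σ_{i=1}^{257} X_i, where X_i = 1_{π(i) > i}.
For each fixed i, π(i) is uniform over {1, …, 257} (marginal of a uniform permutation), so P[π(i) > i] = (n − i)/n. Summing: Σ_{i=1}^{257} (n − i)/n = (0 + 1 + … + 256)/257 = 257(257 − 1)/(2·257) = (257 − 1)/2.
Hence E[X] = Σ_{i=1}^{257} (257 − i)/257 = 128 ≈ 128.0000.

E[X] = 128 = 128.0000.


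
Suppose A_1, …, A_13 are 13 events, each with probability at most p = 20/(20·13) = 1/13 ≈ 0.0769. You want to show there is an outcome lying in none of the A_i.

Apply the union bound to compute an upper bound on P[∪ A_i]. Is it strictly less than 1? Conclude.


Union bound: P[∪_{i=1}^{13} A_i] ≤ Σ_i P[A_i] ≤ 13·p = 13·(1/13) = 1.
Numerically: 1 ≈ 1.0000.
Is 1 < 1? NO.
Since the bound 1 is ≥ 1, the union bound is uninformative here; it does NOT by itself certify existence.

13·p = 1 ≈ 1.0000; existence NOT certified by the union bound.


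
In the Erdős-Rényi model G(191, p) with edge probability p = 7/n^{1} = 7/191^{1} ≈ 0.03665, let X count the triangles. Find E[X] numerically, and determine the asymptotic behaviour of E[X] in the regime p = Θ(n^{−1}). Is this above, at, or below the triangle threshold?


Number of potential triangles: C(191, 3) = 1143135.
Each occurs with probability p³ ≈ (0.03665)³ ≈ 4.922594e-05.
By linearity: E[X] = C(191, 3)·p³ ≈ 1143135 · 4.922594e-05 ≈ 56.2719.
Here α = 1, so p = 7/n is exactly at the triangle threshold p ~ 1/n. Asymptotically E[X] → c³/6 = 7³/6 = 343/6 ≈ 57.1667, a bounded constant. In this regime the triangle count is asymptotically Poisson(c³/6).

E[X] ≈ 56.2719; in regime p = Θ(1/n^{1}) E[X] stays bounded (at the triangle threshold p ~ 1/n).


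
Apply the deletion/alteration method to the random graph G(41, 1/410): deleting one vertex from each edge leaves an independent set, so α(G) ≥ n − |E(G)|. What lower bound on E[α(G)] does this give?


E[|E(G)|] = C(41, 2)·p = 820 · (1/410) = 2.
E[α(G)] ≥ n − E[|E(G)|] = 41 − 2 = 39.
Numerically: ≈ 39.0000.
(This is only a lower bound; the true E[α(G)] may be larger.)

E[α(G)] ≥ 39 ≈ 39.0000.


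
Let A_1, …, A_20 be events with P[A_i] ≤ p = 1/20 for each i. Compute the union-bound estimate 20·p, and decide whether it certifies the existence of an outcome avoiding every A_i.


Union bound: P[∪_{i=1}^{20} A_i] ≤ Σ_i P[A_i] ≤ 20·p = 20·(1/20) = 1.
Numerically: 1 ≈ 1.000000.
Is 1 < 1? NO.
Since the bound 1 is ≥ 1, the union bound is uninformative here; it does NOT by itself certify existence.

20·p = 1 ≈ 1.000000; existence NOT certified by the union bound.


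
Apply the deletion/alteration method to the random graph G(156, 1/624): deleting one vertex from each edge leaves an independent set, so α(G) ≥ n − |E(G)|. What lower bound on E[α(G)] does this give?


E[|E(G)|] = C(156, 2)·p = 12090 · (1/624) = 155/8.
E[α(G)] ≥ n − E[|E(G)|] = 156 − 155/8 = 1093/8.
Numerically: ≈ 136.62500.
(This is only a lower bound; the true E[α(G)] may be larger.)

E[α(G)] ≥ 1093/8 ≈ 136.62500.


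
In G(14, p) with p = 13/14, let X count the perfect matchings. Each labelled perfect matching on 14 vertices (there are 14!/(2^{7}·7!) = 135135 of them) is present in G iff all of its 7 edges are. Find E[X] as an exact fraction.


K_14 has 14!/(2^{7}·7!) = 135135 labelled perfect matchings.
For each such perfect matching H, let X_H = 1 if all 7 edges of H are present in G. Then P[X_H = 1] = p^{7} = (13/14)^{7} = 62748517/105413504.
Summing the indicators: E[X] = Σ_H E[X_H] = 135135 · p^{7} = 135135 · 62748517/105413504 = 1211360120685/15059072.
Numerically: E[X] ≈ 80440.6.

E[X] = 135135 · (13/14)^{7} = 1211360120685/15059072 ≈ 80440.6.


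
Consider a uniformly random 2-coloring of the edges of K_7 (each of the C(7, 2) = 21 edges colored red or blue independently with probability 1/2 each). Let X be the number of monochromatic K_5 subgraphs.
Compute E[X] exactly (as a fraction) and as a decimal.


Let X = Σ_S X_S over the C(7, 5) = 21 subsets S of size 5, where X_S = 1 if the K_5 on S is monochromatic.
For a fixed S, the K_5 on S has C(5, 2) = 10 edges. P[all 10 edges red] = (1/2)^10, and likewise for blue, so P[monochromatic] = 2·(1/2)^10 = 2^{1 − 10} = 1/512.
Summing: E[X] = C(7, 5) · 2^{1 − 10} = 21 · 1/512 = 21/512.
Numerically: E[X] ≈ 0.041016.

E[X] = C(7,5)·2^(1−C(5,2)) = 21/512 ≈ 0.041016.


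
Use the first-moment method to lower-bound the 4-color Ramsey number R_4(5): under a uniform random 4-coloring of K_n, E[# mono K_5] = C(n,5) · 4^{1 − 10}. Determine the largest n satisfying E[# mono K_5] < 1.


We need C(n, 5) · 4^{1 − 10} < 1, i.e. C(n, 5) < 4^{10 − 1} = 262144.
Check values of n near the boundary:
  n = 29: C(29, 5) = 118755; 118755 < 262144? YES
  n = 30: C(30, 5) = 142506; 142506 < 262144? YES
  n = 31: C(31, 5) = 169911; 169911 < 262144? YES
  n = 32: C(32, 5) = 201376; 201376 < 262144? YES
  n = 33: C(33, 5) = 237336; 237336 < 262144? YES
  n = 34: C(34, 5) = 278256; 278256 < 262144? NO
  n = 35: C(35, 5) = 324632; 324632 < 262144? NO
The largest n with C(n, 5) < 262144 is n = 33 (where E[X] = 29667/32768 ≈ 0.905). Hence R_4(5) > 33, i.e. R_4(5) ≥ 34.

Largest n = 33; hence R_4(5) > 33.


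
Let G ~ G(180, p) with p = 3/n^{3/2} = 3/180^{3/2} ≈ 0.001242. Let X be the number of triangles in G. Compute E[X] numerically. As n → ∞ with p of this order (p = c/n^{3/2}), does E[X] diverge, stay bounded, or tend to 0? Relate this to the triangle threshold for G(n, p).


Number of potential triangles: C(180, 3) = 955860.
Each occurs with probability p³ ≈ (0.001242)³ ≈ 1.917068e-09.
By linearity: E[X] = C(180, 3)·p³ ≈ 955860 · 1.917068e-09 ≈ 0.0018.
Since α = 3/2 > 1, p = c/n^{3/2} = o(1/n) is below the triangle threshold p ~ 1/n. Asymptotically E[X] ~ (c³/6)·n^{3(1−α)} = (3³/6)·n^{-1.5} → 0, so by Markov's inequality G has no triangles w.h.p.

E[X] ≈ 0.0018; in regime p = Θ(1/n^{3/2}) E[X] tends to 0 (below the triangle threshold p ~ 1/n).


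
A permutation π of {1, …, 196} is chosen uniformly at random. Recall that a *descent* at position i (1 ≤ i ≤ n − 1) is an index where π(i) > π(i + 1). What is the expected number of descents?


Write X = Σ X_I over i = 1, …, 195, with X_I the indicator of one descent.
There are 195 indicators.
For each fixed i, the pair (π(i), π(i+1)) is a uniformly random ordered pair of distinct values from {1, …, 196}; by symmetry P[π(i) > π(i+1)] = 1/2.
By linearity: E[X] = 195 · (1/2) = (196 − 1) · (1/2) = 195/2 ≈ 97.500000.

E[X] = 195/2 = 97.500000.


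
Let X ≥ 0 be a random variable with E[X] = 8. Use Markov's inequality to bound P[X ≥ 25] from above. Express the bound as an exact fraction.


μ = E[X] = 8, a = 25.
Markov: P[X ≥ 25] ≤ μ/a = (8)/25 = 8/25.
Numerically: ≈ 0.32000.
(Since a = 25 > μ = 8.00000, the bound 8/25 is < 1 and informative.)

P[X ≥ 25] ≤ 8/25 ≈ 0.32000.


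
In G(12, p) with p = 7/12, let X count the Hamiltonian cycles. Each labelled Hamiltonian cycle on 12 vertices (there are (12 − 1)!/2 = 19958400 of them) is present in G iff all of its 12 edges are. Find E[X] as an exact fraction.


K_12 has (12 − 1)!/2 = 19958400 labelled Hamiltonian cycles.
For each such Hamiltonian cycle H, let X_H = 1 if all 12 edges of H are present in G. Then P[X_H = 1] = p^{12} = (7/12)^{12} = 13841287201/8916100448256.
By linearity: E[X] = Σ_H E[X_H] = 19958400 · p^{12} = 19958400 · 13841287201/8916100448256 = 26644477861925/859963392.
Numerically: E[X] ≈ 3.098e+04.

E[X] = 19958400 · (7/12)^{12} = 26644477861925/859963392 ≈ 3.098e+04.


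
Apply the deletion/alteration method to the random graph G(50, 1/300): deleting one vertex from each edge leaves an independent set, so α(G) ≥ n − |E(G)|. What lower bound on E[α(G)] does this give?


E[|E(G)|] = C(50, 2)·p = 1225 · (1/300) = 49/12.
E[α(G)] ≥ n − E[|E(G)|] = 50 − 49/12 = 551/12.
Numerically: ≈ 45.917.
(This is only a lower bound; the true E[α(G)] may be larger.)

E[α(G)] ≥ 551/12 ≈ 45.917.


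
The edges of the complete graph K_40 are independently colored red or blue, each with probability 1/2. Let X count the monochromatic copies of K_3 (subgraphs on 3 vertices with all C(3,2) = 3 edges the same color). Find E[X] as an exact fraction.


Let X = Σ_S X_S over the C(40, 3) = 9880 subsets S of size 3, where X_S = 1 if the K_3 on S is monochromatic.
For a fixed S, the K_3 on S has C(3, 2) = 3 edges. P[all 3 edges red] = (1/2)^3, and likewise for blue, so P[monochromatic] = 2·(1/2)^3 = 2^{1 − 3} = 1/4.
By linearity of expectation: E[X] = C(40, 3) · 2^{1 − 3} = 9880 · 1/4 = 2470.
Numerically: E[X] ≈ 2470.000000.

E[X] = C(40,3)·2^(1−C(3,2)) = 2470 ≈ 2470.000000.


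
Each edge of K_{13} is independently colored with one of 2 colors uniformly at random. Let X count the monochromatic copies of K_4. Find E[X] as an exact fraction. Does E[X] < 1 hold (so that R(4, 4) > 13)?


E[X] = C(13, 4) · 2^{1 − 6} = 715 · 2^{−5} = 715/32.
As a reduced fraction: E[X] = 715/32 ≈ 22.343750.
Is E[X] < 1? NO.
Since E[X] ≥ 1, the first-moment bound is inconclusive at n = 13; it does NOT by itself certify R(4, 4) > 13.

E[X] = 715/32 ≈ 22.343750; E[X] ≥ 1; first-moment method inconclusive here.


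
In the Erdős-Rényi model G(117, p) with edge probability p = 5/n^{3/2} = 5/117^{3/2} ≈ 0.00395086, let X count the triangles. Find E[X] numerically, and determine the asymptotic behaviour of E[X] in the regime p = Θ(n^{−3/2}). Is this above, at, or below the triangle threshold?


Number of potential triangles: C(117, 3) = 260130.
Each occurs with probability p³ ≈ (0.00395086)³ ≈ 6.16699555e-08.
By linearity: E[X] = C(117, 3)·p³ ≈ 260130 · 6.16699555e-08 ≈ 0.016042.
Since α = 3/2 > 1, p = c/n^{3/2} = o(1/n) is below the triangle threshold p ~ 1/n. Asymptotically E[X] ~ (c³/6)·n^{3(1−α)} = (5³/6)·n^{-1.5} → 0, so by Markov's inequality G has no triangles w.h.p.

E[X] ≈ 0.016042; in regime p = Θ(1/n^{3/2}) E[X] tends to 0 (below the triangle threshold p ~ 1/n).


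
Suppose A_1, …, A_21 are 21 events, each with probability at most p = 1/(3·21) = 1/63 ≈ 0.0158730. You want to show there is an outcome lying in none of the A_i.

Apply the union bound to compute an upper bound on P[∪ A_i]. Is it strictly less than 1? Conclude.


Union bound: P[∪_{i=1}^{21} A_i] ≤ Σ_i P[A_i] ≤ 21·p = 21·(1/63) = 1/3.
Numerically: 1/3 ≈ 0.3333333.
Is 1/3 < 1? YES.
Since P[∪ A_i] ≤ 1/3 < 1, the complement has P[∩ A_i^c] ≥ 1 − 1/3 = 2/3 > 0, so some outcome avoids every A_i.

21·p = 1/3 ≈ 0.3333333; existence CERTIFIED by the union bound.


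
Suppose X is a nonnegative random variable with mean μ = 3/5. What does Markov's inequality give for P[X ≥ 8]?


μ = E[X] = 3/5, a = 8.
Markov: P[X ≥ 8] ≤ μ/a = (3/5)/8 = 3/40.
Numerically: ≈ 0.075000.
(Since a = 8 > μ = 0.600000, the bound 3/40 is < 1 and informative.)

P[X ≥ 8] ≤ 3/40 ≈ 0.075000.


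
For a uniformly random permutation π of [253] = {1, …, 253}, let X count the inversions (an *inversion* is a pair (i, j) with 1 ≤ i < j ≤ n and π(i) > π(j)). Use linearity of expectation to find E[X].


Write X = Σ X_I over the C(253, 2) = 31878 pairs i < j, with X_I the indicator of one inversion.
There are 31878 indicators.
For each fixed pair i < j, the values π(i) and π(j) are two distinct elements of {1, …, 253} in uniformly random order; by symmetry P[π(i) > π(j)] = 1/2.
By linearity: E[X] = 31878 · (1/2) = C(253, 2) · (1/2) = 31878/2 = 15939 ≈ 15939.000.

E[X] = 15939 = 15939.000.


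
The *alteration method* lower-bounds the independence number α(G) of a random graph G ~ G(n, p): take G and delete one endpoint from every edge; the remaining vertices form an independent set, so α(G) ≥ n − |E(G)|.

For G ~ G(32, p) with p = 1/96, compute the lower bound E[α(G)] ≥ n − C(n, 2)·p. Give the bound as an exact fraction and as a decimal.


E[|E(G)|] = C(32, 2)·p = 496 · (1/96) = 31/6.
E[α(G)] ≥ n − E[|E(G)|] = 32 − 31/6 = 161/6.
Numerically: ≈ 26.8333.
(This is only a lower bound; the true E[α(G)] may be larger.)

E[α(G)] ≥ 161/6 ≈ 26.8333.


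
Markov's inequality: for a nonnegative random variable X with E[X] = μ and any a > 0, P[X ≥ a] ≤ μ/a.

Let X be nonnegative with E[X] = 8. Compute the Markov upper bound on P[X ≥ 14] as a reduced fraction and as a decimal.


μ = E[X] = 8, a = 14.
Markov: P[X ≥ 14] ≤ μ/a = (8)/14 = 4/7.
Numerically: ≈ 0.571.
(Since a = 14 > μ = 8.000, the bound 4/7 is < 1 and informative.)

P[X ≥ 14] ≤ 4/7 ≈ 0.571.


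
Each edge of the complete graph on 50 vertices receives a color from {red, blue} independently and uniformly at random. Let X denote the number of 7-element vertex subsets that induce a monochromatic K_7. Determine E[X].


Let X = Σ_S X_S over the C(50, 7) = 99884400 subsets S of size 7, where X_S = 1 if the K_7 on S is monochromatic.
For a fixed S, the K_7 on S has C(7, 2) = 21 edges. P[all 21 edges red] = (1/2)^21, and likewise for blue, so P[monochromatic] = 2·(1/2)^21 = 2^{1 − 21} = 1/1048576.
Summing: E[X] = C(50, 7) · 2^{1 − 21} = 99884400 · 1/1048576 = 6242775/65536.
Numerically: E[X] ≈ 95.257.

E[X] = C(50,7)·2^(1−C(7,2)) = 6242775/65536 ≈ 95.257.


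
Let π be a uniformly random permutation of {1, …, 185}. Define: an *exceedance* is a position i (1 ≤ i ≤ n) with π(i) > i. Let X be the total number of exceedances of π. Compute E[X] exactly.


Write X = Σ_{i=1}^{185} X_i, where X_i = 1_{π(i) > i}.
For each fixed i, π(i) is uniform over {1, …, 185} (marginal of a uniform permutation), so P[π(i) > i] = (n − i)/n. Summing: Σ_{i=1}^{185} (n − i)/n = (0 + 1 + … + 184)/185 = 185(185 − 1)/(2·185) = (185 − 1)/2.
Hence E[X] = Σ_{i=1}^{185} (185 − i)/185 = 92 ≈ 92.000.

E[X] = 92 = 92.000.


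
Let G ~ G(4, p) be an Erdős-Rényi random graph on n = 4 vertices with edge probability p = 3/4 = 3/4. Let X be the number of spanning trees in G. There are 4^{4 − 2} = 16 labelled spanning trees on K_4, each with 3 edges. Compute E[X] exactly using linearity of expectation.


K_4 has 4^{4 − 2} = 16 labelled spanning trees.
For each such spanning tree H, let X_H = 1 if all 3 edges of H are present in G. Then P[X_H = 1] = p^{3} = (3/4)^{3} = 27/64.
By linearity of expectation: E[X] = Σ_H E[X_H] = 16 · p^{3} = 16 · 27/64 = 27/4.
Numerically: E[X] ≈ 6.75.

E[X] = 16 · (3/4)^{3} = 27/4 ≈ 6.75.


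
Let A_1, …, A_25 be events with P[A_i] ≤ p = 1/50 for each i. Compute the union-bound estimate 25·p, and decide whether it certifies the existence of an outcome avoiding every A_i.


Union bound: P[∪_{i=1}^{25} A_i] ≤ Σ_i P[A_i] ≤ 25·p = 25·(1/50) = 1/2.
Numerically: 1/2 ≈ 0.500000.
Is 1/2 < 1? YES.
Since P[∪ A_i] ≤ 1/2 < 1, the complement has P[∩ A_i^c] ≥ 1 − 1/2 = 1/2 > 0, so some outcome avoids every A_i.

25·p = 1/2 ≈ 0.500000; existence CERTIFIED by the union bound.


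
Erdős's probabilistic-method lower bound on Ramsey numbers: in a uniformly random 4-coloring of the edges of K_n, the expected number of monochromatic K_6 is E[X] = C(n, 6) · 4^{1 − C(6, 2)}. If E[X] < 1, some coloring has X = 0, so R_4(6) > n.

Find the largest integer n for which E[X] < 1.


We need C(n, 6) · 4^{1 − 15} < 1, i.e. C(n, 6) < 4^{15 − 1} = 268435456.
Check values of n near the boundary:
  n = 77: C(77, 6) = 237093780; 237093780 < 268435456? YES
  n = 78: C(78, 6) = 256851595; 256851595 < 268435456? YES
  n = 79: C(79, 6) = 277962685; 277962685 < 268435456? NO
  n = 80: C(80, 6) = 300500200; 300500200 < 268435456? NO
  n = 81: C(81, 6) = 324540216; 324540216 < 268435456? NO
The largest n with C(n, 6) < 268435456 is n = 78 (where E[X] = 256851595/268435456 ≈ 0.956847). Hence R_4(6) > 78, i.e. R_4(6) ≥ 79.

Largest n = 78; hence R_4(6) > 78.


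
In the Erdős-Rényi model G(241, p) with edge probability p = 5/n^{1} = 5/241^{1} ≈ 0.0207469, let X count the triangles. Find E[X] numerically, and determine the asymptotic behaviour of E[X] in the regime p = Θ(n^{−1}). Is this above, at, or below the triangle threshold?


Number of potential triangles: C(241, 3) = 2303960.
Each occurs with probability p³ ≈ (0.0207469)³ ≈ 8.93015270e-06.
By linearity: E[X] = C(241, 3)·p³ ≈ 2303960 · 8.93015270e-06 ≈ 20.574715.
Here α = 1, so p = 5/n is exactly at the triangle threshold p ~ 1/n. Asymptotically E[X] → c³/6 = 5³/6 = 125/6 ≈ 20.833333, a bounded constant. In this regime the triangle count is asymptotically Poisson(c³/6).

E[X] ≈ 20.574715; in regime p = Θ(1/n^{1}) E[X] stays bounded (at the triangle threshold p ~ 1/n).


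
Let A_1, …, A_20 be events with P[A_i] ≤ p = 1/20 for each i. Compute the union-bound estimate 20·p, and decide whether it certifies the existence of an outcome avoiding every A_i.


Union bound: P[∪_{i=1}^{20} A_i] ≤ Σ_i P[A_i] ≤ 20·p = 20·(1/20) = 1.
Numerically: 1 ≈ 1.000.
Is 1 < 1? NO.
Since the bound 1 is ≥ 1, the union bound is uninformative here; it does NOT by itself certify existence.

20·p = 1 ≈ 1.000; existence NOT certified by the union bound.


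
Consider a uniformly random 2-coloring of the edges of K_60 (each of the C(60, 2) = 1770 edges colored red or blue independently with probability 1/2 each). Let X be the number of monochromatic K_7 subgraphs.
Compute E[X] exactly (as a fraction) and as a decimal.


Let X = Σ_S X_S over the C(60, 7) = 386206920 subsets S of size 7, where X_S = 1 if the K_7 on S is monochromatic.
For a fixed S, the K_7 on S has C(7, 2) = 21 edges. P[all 21 edges red] = (1/2)^21, and likewise for blue, so P[monochromatic] = 2·(1/2)^21 = 2^{1 − 21} = 1/1048576.
Summing: E[X] = C(60, 7) · 2^{1 − 21} = 386206920 · 1/1048576 = 48275865/131072.
Numerically: E[X] ≈ 368.31562.

E[X] = C(60,7)·2^(1−C(7,2)) = 48275865/131072 ≈ 368.31562.


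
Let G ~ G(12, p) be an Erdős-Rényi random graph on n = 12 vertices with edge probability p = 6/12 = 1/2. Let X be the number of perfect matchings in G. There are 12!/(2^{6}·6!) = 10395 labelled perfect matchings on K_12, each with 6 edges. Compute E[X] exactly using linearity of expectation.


K_12 has 12!/(2^{6}·6!) = 10395 labelled perfect matchings.
For each such perfect matching H, let X_H = 1 if all 6 edges of H are present in G. Then P[X_H = 1] = p^{6} = (1/2)^{6} = 1/64.
By linearity of expectation: E[X] = Σ_H E[X_H] = 10395 · p^{6} = 10395 · 1/64 = 10395/64.
Numerically: E[X] ≈ 162.422.

E[X] = 10395 · (1/2)^{6} = 10395/64 ≈ 162.422.


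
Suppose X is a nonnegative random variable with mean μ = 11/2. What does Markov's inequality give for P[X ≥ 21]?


μ = E[X] = 11/2, a = 21.
Markov: P[X ≥ 21] ≤ μ/a = (11/2)/21 = 11/42.
Numerically: ≈ 0.262.
(Since a = 21 > μ = 5.500, the bound 11/42 is < 1 and informative.)

P[X ≥ 21] ≤ 11/42 ≈ 0.262.


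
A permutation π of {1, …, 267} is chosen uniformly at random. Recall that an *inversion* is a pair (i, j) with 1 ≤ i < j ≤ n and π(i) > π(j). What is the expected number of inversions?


Write X = Σ X_I over the C(267, 2) = 35511 pairs i < j, with X_I the indicator of one inversion.
There are 35511 indicators.
For each fixed pair i < j, the values π(i) and π(j) are two distinct elements of {1, …, 267} in uniformly random order; by symmetry P[π(i) > π(j)] = 1/2.
By linearity: E[X] = 35511 · (1/2) = C(267, 2) · (1/2) = 35511/2 = 35511/2 ≈ 17755.500000.

E[X] = 35511/2 = 17755.500000.


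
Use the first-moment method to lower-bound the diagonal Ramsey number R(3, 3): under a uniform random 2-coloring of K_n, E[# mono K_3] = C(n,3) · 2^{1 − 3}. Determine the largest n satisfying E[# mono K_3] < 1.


We need C(n, 3) · 2^{1 − 3} < 1, i.e. C(n, 3) < 2^{3 − 1} = 4.
Check values of n near the boundary:
  n = 3: C(3, 3) = 1; 1 < 4? YES
  n = 4: C(4, 3) = 4; 4 < 4? NO
  n = 5: C(5, 3) = 10; 10 < 4? NO
  n = 6: C(6, 3) = 20; 20 < 4? NO
The largest n with C(n, 3) < 4 is n = 3 (where E[X] = 1/4 ≈ 0.250). Hence R(3, 3) > 3, i.e. R(3, 3) ≥ 4.

Largest n = 3; hence R(3, 3) > 3.


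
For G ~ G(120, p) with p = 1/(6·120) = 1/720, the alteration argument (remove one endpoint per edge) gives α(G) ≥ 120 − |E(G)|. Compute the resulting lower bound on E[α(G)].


E[|E(G)|] = C(120, 2)·p = 7140 · (1/720) = 119/12.
E[α(G)] ≥ n − E[|E(G)|] = 120 − 119/12 = 1321/12.
Numerically: ≈ 110.083.
(This is only a lower bound; the true E[α(G)] may be larger.)

E[α(G)] ≥ 1321/12 ≈ 110.083.


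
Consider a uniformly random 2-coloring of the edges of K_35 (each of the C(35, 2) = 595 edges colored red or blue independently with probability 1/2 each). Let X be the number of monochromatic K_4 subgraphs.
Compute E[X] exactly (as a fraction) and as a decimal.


Let X = Σ_S X_S over the C(35, 4) = 52360 subsets S of size 4, where X_S = 1 if the K_4 on S is monochromatic.
For a fixed S, the K_4 on S has C(4, 2) = 6 edges. P[all 6 edges red] = (1/2)^6, and likewise for blue, so P[monochromatic] = 2·(1/2)^6 = 2^{1 − 6} = 1/32.
By linearity of expectation: E[X] = C(35, 4) · 2^{1 − 6} = 52360 · 1/32 = 6545/4.
Numerically: E[X] ≈ 1636.2500.

E[X] = C(35,4)·2^(1−C(4,2)) = 6545/4 ≈ 1636.2500.


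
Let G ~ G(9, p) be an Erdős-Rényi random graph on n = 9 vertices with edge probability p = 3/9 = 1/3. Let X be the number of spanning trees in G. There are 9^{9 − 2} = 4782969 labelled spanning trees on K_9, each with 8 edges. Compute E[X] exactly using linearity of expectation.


K_9 has 9^{9 − 2} = 4782969 labelled spanning trees.
For each such spanning tree H, let X_H = 1 if all 8 edges of H are present in G. Then P[X_H = 1] = p^{8} = (1/3)^{8} = 1/6561.
By linearity of expectation: E[X] = Σ_H E[X_H] = 4782969 · p^{8} = 4782969 · 1/6561 = 729.
Numerically: E[X] ≈ 729.

E[X] = 4782969 · (1/3)^{8} = 729 ≈ 729.


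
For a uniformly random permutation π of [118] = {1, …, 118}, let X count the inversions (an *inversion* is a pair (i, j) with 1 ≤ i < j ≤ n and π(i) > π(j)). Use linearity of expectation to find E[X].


Write X = Σ X_I over the C(118, 2) = 6903 pairs i < j, with X_I the indicator of one inversion.
There are 6903 indicators.
For each fixed pair i < j, the values π(i) and π(j) are two distinct elements of {1, …, 118} in uniformly random order; by symmetry P[π(i) > π(j)] = 1/2.
By linearity: E[X] = 6903 · (1/2) = C(118, 2) · (1/2) = 6903/2 = 6903/2 ≈ 3451.500.

E[X] = 6903/2 = 3451.500.


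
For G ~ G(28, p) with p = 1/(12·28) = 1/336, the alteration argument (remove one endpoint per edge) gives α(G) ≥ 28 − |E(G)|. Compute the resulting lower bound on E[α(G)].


E[|E(G)|] = C(28, 2)·p = 378 · (1/336) = 9/8.
E[α(G)] ≥ n − E[|E(G)|] = 28 − 9/8 = 215/8.
Numerically: ≈ 26.87500.
(This is only a lower bound; the true E[α(G)] may be larger.)

E[α(G)] ≥ 215/8 ≈ 26.87500.


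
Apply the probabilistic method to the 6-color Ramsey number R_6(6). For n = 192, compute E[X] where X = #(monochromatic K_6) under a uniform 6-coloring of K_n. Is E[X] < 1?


E[X] = C(192, 6) · 6^{1 − 15} = 64300886496 · 6^{−14} = 64300886496/78364164096.
As a reduced fraction: E[X] = 223266967/272097792 ≈ 0.821.
Is E[X] < 1? YES.
Since E[X] < 1, there exists a 6-coloring of K_{192} with no monochromatic K_6; hence R_6(6) > 192.

E[X] = 223266967/272097792 ≈ 0.821; E[X] < 1, so R_6(6) > 192.


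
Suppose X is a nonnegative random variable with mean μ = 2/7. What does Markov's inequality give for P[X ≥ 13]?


μ = E[X] = 2/7, a = 13.
Markov: P[X ≥ 13] ≤ μ/a = (2/7)/13 = 2/91.
Numerically: ≈ 0.021978.
(Since a = 13 > μ = 0.285714, the bound 2/91 is < 1 and informative.)

P[X ≥ 13] ≤ 2/91 ≈ 0.021978.


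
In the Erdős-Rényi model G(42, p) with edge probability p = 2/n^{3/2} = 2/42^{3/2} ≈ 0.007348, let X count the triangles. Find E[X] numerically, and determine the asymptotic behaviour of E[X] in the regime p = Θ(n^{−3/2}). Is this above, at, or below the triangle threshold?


Number of potential triangles: C(42, 3) = 11480.
Each occurs with probability p³ ≈ (0.007348)³ ≈ 3.967055e-07.
By linearity: E[X] = C(42, 3)·p³ ≈ 11480 · 3.967055e-07 ≈ 0.0046.
Since α = 3/2 > 1, p = c/n^{3/2} = o(1/n) is below the triangle threshold p ~ 1/n. Asymptotically E[X] ~ (c³/6)·n^{3(1−α)} = (2³/6)·n^{-1.5} → 0, so by Markov's inequality G has no triangles w.h.p.

E[X] ≈ 0.0046; in regime p = Θ(1/n^{3/2}) E[X] tends to 0 (below the triangle threshold p ~ 1/n).


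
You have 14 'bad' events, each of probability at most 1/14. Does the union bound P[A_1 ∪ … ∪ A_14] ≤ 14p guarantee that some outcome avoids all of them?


Union bound: P[∪_{i=1}^{14} A_i] ≤ Σ_i P[A_i] ≤ 14·p = 14·(1/14) = 1.
Numerically: 1 ≈ 1.0000000.
Is 1 < 1? NO.
Since the bound 1 is ≥ 1, the union bound is uninformative here; it does NOT by itself certify existence.

14·p = 1 ≈ 1.0000000; existence NOT certified by the union bound.


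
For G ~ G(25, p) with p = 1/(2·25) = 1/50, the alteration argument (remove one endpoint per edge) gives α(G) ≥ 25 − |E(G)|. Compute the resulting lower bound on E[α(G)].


E[|E(G)|] = C(25, 2)·p = 300 · (1/50) = 6.
E[α(G)] ≥ n − E[|E(G)|] = 25 − 6 = 19.
Numerically: ≈ 19.00000.
(This is only a lower bound; the true E[α(G)] may be larger.)

E[α(G)] ≥ 19 ≈ 19.00000.


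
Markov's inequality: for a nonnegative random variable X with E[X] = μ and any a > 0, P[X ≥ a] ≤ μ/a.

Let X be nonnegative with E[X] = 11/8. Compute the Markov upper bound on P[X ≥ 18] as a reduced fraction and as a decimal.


μ = E[X] = 11/8, a = 18.
Markov: P[X ≥ 18] ≤ μ/a = (11/8)/18 = 11/144.
Numerically: ≈ 0.0764.
(Since a = 18 > μ = 1.3750, the bound 11/144 is < 1 and informative.)

P[X ≥ 18] ≤ 11/144 ≈ 0.0764.


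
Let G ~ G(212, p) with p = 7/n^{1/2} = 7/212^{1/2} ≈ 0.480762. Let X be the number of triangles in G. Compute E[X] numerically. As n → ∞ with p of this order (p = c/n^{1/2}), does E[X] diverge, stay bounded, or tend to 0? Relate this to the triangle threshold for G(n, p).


Number of potential triangles: C(212, 3) = 1565620.
Each occurs with probability p³ ≈ (0.480762)³ ≈ 1.11119513e-01.
By linearity: E[X] = C(212, 3)·p³ ≈ 1565620 · 1.11119513e-01 ≈ 173970.931657.
Since α = 1/2 < 1, p = c/n^{1/2} ≫ 1/n is above the triangle threshold p ~ 1/n. Asymptotically E[X] ~ (c³/6)·n^{3(1−α)} = (7³/6)·n^{1.5} → ∞; triangles are abundant w.h.p.

E[X] ≈ 173970.931657; in regime p = Θ(1/n^{1/2}) E[X] diverges (above the triangle threshold p ~ 1/n).


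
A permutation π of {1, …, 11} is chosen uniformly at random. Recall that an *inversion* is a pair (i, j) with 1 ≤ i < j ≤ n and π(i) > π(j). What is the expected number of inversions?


Write X = Σ X_I over the C(11, 2) = 55 pairs i < j, with X_I the indicator of one inversion.
There are 55 indicators.
For each fixed pair i < j, the values π(i) and π(j) are two distinct elements of {1, …, 11} in uniformly random order; by symmetry P[π(i) > π(j)] = 1/2.
By linearity: E[X] = 55 · (1/2) = C(11, 2) · (1/2) = 55/2 = 55/2 ≈ 27.500000.

E[X] = 55/2 = 27.500000.


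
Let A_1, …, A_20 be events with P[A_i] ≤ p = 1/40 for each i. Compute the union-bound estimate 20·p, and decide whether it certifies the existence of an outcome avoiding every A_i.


Union bound: P[∪_{i=1}^{20} A_i] ≤ Σ_i P[A_i] ≤ 20·p = 20·(1/40) = 1/2.
Numerically: 1/2 ≈ 0.500000.
Is 1/2 < 1? YES.
Since P[∪ A_i] ≤ 1/2 < 1, the complement has P[∩ A_i^c] ≥ 1 − 1/2 = 1/2 > 0, so some outcome avoids every A_i.

20·p = 1/2 ≈ 0.500000; existence CERTIFIED by the union bound.


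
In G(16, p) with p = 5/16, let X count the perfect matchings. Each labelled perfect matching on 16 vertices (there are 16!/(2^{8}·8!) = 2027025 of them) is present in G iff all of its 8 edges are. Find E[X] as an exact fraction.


K_16 has 16!/(2^{8}·8!) = 2027025 labelled perfect matchings.
For each such perfect matching H, let X_H = 1 if all 8 edges of H are present in G. Then P[X_H = 1] = p^{8} = (5/16)^{8} = 390625/4294967296.
By linearity: E[X] = Σ_H E[X_H] = 2027025 · p^{8} = 2027025 · 390625/4294967296 = 791806640625/4294967296.
Numerically: E[X] ≈ 184.4.

E[X] = 2027025 · (5/16)^{8} = 791806640625/4294967296 ≈ 184.4.


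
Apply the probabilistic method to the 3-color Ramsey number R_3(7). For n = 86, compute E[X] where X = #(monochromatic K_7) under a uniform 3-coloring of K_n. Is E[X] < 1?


E[X] = C(86, 7) · 3^{1 − 21} = 5373200880 · 3^{−20} = 5373200880/3486784401.
As a reduced fraction: E[X] = 199007440/129140163 ≈ 1.54102.
Is E[X] < 1? NO.
Since E[X] ≥ 1, the first-moment bound is inconclusive at n = 86; it does NOT by itself certify R_3(7) > 86.

E[X] = 199007440/129140163 ≈ 1.54102; E[X] ≥ 1; first-moment method inconclusive here.


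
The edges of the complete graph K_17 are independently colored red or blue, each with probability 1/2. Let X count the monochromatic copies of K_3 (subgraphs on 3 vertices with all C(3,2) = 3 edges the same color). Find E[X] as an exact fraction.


Let X = Σ_S X_S over the C(17, 3) = 680 subsets S of size 3, where X_S = 1 if the K_3 on S is monochromatic.
For a fixed S, the K_3 on S has C(3, 2) = 3 edges. P[all 3 edges red] = (1/2)^3, and likewise for blue, so P[monochromatic] = 2·(1/2)^3 = 2^{1 − 3} = 1/4.
By linearity of expectation: E[X] = C(17, 3) · 2^{1 − 3} = 680 · 1/4 = 170.
Numerically: E[X] ≈ 170.000.

E[X] = C(17,3)·2^(1−C(3,2)) = 170 ≈ 170.000.


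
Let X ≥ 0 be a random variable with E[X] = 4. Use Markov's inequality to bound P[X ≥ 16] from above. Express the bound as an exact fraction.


μ = E[X] = 4, a = 16.
Markov: P[X ≥ 16] ≤ μ/a = (4)/16 = 1/4.
Numerically: ≈ 0.2500.
(Since a = 16 > μ = 4.0000, the bound 1/4 is < 1 and informative.)

P[X ≥ 16] ≤ 1/4 ≈ 0.2500.


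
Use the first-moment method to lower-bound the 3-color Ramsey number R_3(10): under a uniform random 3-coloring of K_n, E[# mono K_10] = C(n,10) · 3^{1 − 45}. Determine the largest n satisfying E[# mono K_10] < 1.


We need C(n, 10) · 3^{1 − 45} < 1, i.e. C(n, 10) < 3^{45 − 1} = 984770902183611232881.
Check values of n near the boundary:
  n = 569: C(569, 10) = 905357721286137524328; 905357721286137524328 < 984770902183611232881? YES
  n = 570: C(570, 10) = 921524823451961408691; 921524823451961408691 < 984770902183611232881? YES
  n = 571: C(571, 10) = 937951290893172842001; 937951290893172842001 < 984770902183611232881? YES
  n = 572: C(572, 10) = 954640815642161682606; 954640815642161682606 < 984770902183611232881? YES
  n = 573: C(573, 10) = 971597135635805762226; 971597135635805762226 < 984770902183611232881? YES
  n = 574: C(574, 10) = 988824035203816502691; 988824035203816502691 < 984770902183611232881? NO
  n = 575: C(575, 10) = 1006325345561406175305; 1006325345561406175305 < 984770902183611232881? NO
The largest n with C(n, 10) < 984770902183611232881 is n = 573 (where E[X] = 35985079097622435638/36472996377170786403 ≈ 0.987). Hence R_3(10) > 573, i.e. R_3(10) ≥ 574.

Largest n = 573; hence R_3(10) > 573.


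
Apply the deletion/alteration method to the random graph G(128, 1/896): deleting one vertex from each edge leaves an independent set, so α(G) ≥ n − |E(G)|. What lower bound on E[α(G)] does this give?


E[|E(G)|] = C(128, 2)·p = 8128 · (1/896) = 127/14.
E[α(G)] ≥ n − E[|E(G)|] = 128 − 127/14 = 1665/14.
Numerically: ≈ 118.9286.
(This is only a lower bound; the true E[α(G)] may be larger.)

E[α(G)] ≥ 1665/14 ≈ 118.9286.


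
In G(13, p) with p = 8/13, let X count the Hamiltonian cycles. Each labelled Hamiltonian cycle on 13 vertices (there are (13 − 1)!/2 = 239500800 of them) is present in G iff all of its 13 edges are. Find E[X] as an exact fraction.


K_13 has (13 − 1)!/2 = 239500800 labelled Hamiltonian cycles.
For each such Hamiltonian cycle H, let X_H = 1 if all 13 edges of H are present in G. Then P[X_H = 1] = p^{13} = (8/13)^{13} = 549755813888/302875106592253.
By linearity of expectation: E[X] = Σ_H E[X_H] = 239500800 · p^{13} = 239500800 · 549755813888/302875106592253 = 131666957230827110400/302875106592253.
Numerically: E[X] ≈ 4.3472e+05.

E[X] = 239500800 · (8/13)^{13} = 131666957230827110400/302875106592253 ≈ 4.3472e+05.


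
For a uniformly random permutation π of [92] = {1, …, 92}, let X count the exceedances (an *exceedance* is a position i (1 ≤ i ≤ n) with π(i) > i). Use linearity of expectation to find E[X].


Write X = Σ_{i=1}^{92} X_i, where X_i = 1_{π(i) > i}.
For each fixed i, π(i) is uniform over {1, …, 92} (marginal of a uniform permutation), so P[π(i) > i] = (n − i)/n. Summing: Σ_{i=1}^{92} (n − i)/n = (0 + 1 + … + 91)/92 = 92(92 − 1)/(2·92) = (92 − 1)/2.
Hence E[X] = Σ_{i=1}^{92} (92 − i)/92 = 91/2 ≈ 45.50000.

E[X] = 91/2 = 45.50000.


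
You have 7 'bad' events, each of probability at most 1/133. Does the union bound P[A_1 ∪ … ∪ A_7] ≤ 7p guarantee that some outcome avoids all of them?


Union bound: P[∪_{i=1}^{7} A_i] ≤ Σ_i P[A_i] ≤ 7·p = 7·(1/133) = 1/19.
Numerically: 1/19 ≈ 0.053.
Is 1/19 < 1? YES.
Since P[∪ A_i] ≤ 1/19 < 1, the complement has P[∩ A_i^c] ≥ 1 − 1/19 = 18/19 > 0, so some outcome avoids every A_i.

7·p = 1/19 ≈ 0.053; existence CERTIFIED by the union bound.


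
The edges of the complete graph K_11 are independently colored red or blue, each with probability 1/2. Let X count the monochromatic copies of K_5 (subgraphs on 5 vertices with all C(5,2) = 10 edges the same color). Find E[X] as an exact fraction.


Let X = Σ_S X_S over the C(11, 5) = 462 subsets S of size 5, where X_S = 1 if the K_5 on S is monochromatic.
For a fixed S, the K_5 on S has C(5, 2) = 10 edges. P[all 10 edges red] = (1/2)^10, and likewise for blue, so P[monochromatic] = 2·(1/2)^10 = 2^{1 − 10} = 1/512.
Summing: E[X] = C(11, 5) · 2^{1 − 10} = 462 · 1/512 = 231/256.
Numerically: E[X] ≈ 0.9023.

E[X] = C(11,5)·2^(1−C(5,2)) = 231/256 ≈ 0.9023.


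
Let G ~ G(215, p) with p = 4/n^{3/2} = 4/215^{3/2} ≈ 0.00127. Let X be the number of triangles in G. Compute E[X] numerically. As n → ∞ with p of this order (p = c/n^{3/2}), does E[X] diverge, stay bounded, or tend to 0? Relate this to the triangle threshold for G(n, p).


Number of potential triangles: C(215, 3) = 1633355.
Each occurs with probability p³ ≈ (0.00127)³ ≈ 2.04271e-09.
By linearity: E[X] = C(215, 3)·p³ ≈ 1633355 · 2.04271e-09 ≈ 0.003.
Since α = 3/2 > 1, p = c/n^{3/2} = o(1/n) is below the triangle threshold p ~ 1/n. Asymptotically E[X] ~ (c³/6)·n^{3(1−α)} = (4³/6)·n^{-1.5} → 0, so by Markov's inequality G has no triangles w.h.p.

E[X] ≈ 0.003; in regime p = Θ(1/n^{3/2}) E[X] tends to 0 (below the triangle threshold p ~ 1/n).


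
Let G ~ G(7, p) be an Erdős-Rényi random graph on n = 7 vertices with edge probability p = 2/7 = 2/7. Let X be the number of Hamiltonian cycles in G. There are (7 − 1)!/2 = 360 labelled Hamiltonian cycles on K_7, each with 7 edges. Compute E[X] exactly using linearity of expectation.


K_7 has (7 − 1)!/2 = 360 labelled Hamiltonian cycles.
For each such Hamiltonian cycle H, let X_H = 1 if all 7 edges of H are present in G. Then P[X_H = 1] = p^{7} = (2/7)^{7} = 128/823543.
By linearity of expectation: E[X] = Σ_H E[X_H] = 360 · p^{7} = 360 · 128/823543 = 46080/823543.
Numerically: E[X] ≈ 0.055953.

E[X] = 360 · (2/7)^{7} = 46080/823543 ≈ 0.055953.


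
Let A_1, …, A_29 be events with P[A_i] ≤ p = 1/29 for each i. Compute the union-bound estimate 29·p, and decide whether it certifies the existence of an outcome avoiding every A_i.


Union bound: P[∪_{i=1}^{29} A_i] ≤ Σ_i P[A_i] ≤ 29·p = 29·(1/29) = 1.
Numerically: 1 ≈ 1.0000.
Is 1 < 1? NO.
Since the bound 1 is ≥ 1, the union bound is uninformative here; it does NOT by itself certify existence.

29·p = 1 ≈ 1.0000; existence NOT certified by the union bound.


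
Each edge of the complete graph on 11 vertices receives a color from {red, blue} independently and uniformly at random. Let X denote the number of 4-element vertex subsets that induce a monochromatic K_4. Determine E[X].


Let X = Σ_S X_S over the C(11, 4) = 330 subsets S of size 4, where X_S = 1 if the K_4 on S is monochromatic.
For a fixed S, the K_4 on S has C(4, 2) = 6 edges. P[all 6 edges red] = (1/2)^6, and likewise for blue, so P[monochromatic] = 2·(1/2)^6 = 2^{1 − 6} = 1/32.
Summing: E[X] = C(11, 4) · 2^{1 − 6} = 330 · 1/32 = 165/16.
Numerically: E[X] ≈ 10.312500.

E[X] = C(11,4)·2^(1−C(4,2)) = 165/16 ≈ 10.312500.


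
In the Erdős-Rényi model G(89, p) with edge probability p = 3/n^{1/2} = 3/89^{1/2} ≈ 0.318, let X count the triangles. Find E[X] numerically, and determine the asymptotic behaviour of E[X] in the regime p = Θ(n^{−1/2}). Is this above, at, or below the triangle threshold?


Number of potential triangles: C(89, 3) = 113564.
Each occurs with probability p³ ≈ (0.318)³ ≈ 3.215724e-02.
By linearity: E[X] = C(89, 3)·p³ ≈ 113564 · 3.215724e-02 ≈ 3651.9047.
Since α = 1/2 < 1, p = c/n^{1/2} ≫ 1/n is above the triangle threshold p ~ 1/n. Asymptotically E[X] ~ (c³/6)·n^{3(1−α)} = (3³/6)·n^{1.5} → ∞; triangles are abundant w.h.p.

E[X] ≈ 3651.9047; in regime p = Θ(1/n^{1/2}) E[X] diverges (above the triangle threshold p ~ 1/n).


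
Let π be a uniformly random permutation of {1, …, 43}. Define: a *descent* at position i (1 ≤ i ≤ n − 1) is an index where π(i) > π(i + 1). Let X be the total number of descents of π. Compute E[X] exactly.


Write X = Σ X_I over i = 1, …, 42, with X_I the indicator of one descent.
There are 42 indicators.
For each fixed i, the pair (π(i), π(i+1)) is a uniformly random ordered pair of distinct values from {1, …, 43}; by symmetry P[π(i) > π(i+1)] = 1/2.
By linearity: E[X] = 42 · (1/2) = (43 − 1) · (1/2) = 21 ≈ 21.00000.

E[X] = 21 = 21.00000.


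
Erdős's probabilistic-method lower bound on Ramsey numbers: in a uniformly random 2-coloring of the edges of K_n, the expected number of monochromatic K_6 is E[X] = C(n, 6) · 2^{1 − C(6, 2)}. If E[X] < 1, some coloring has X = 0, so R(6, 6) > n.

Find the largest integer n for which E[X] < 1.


We need C(n, 6) · 2^{1 − 15} < 1, i.e. C(n, 6) < 2^{15 − 1} = 16384.
Check values of n near the boundary:
  n = 13: C(13, 6) = 1716; 1716 < 16384? YES
  n = 14: C(14, 6) = 3003; 3003 < 16384? YES
  n = 15: C(15, 6) = 5005; 5005 < 16384? YES
  n = 16: C(16, 6) = 8008; 8008 < 16384? YES
  n = 17: C(17, 6) = 12376; 12376 < 16384? YES
  n = 18: C(18, 6) = 18564; 18564 < 16384? NO
  n = 19: C(19, 6) = 27132; 27132 < 16384? NO
The largest n with C(n, 6) < 16384 is n = 17 (where E[X] = 1547/2048 ≈ 0.755). Hence R(6, 6) > 17, i.e. R(6, 6) ≥ 18.

Largest n = 17; hence R(6, 6) > 17.


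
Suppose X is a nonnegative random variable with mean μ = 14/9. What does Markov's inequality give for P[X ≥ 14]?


μ = E[X] = 14/9, a = 14.
Markov: P[X ≥ 14] ≤ μ/a = (14/9)/14 = 1/9.
Numerically: ≈ 0.11111.
(Since a = 14 > μ = 1.55556, the bound 1/9 is < 1 and informative.)

P[X ≥ 14] ≤ 1/9 ≈ 0.11111.


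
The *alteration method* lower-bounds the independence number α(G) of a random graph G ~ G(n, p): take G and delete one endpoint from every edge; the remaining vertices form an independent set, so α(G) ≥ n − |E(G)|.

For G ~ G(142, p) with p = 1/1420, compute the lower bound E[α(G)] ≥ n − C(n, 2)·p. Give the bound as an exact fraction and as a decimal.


E[|E(G)|] = C(142, 2)·p = 10011 · (1/1420) = 141/20.
E[α(G)] ≥ n − E[|E(G)|] = 142 − 141/20 = 2699/20.
Numerically: ≈ 134.9500.
(This is only a lower bound; the true E[α(G)] may be larger.)

E[α(G)] ≥ 2699/20 ≈ 134.9500.
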